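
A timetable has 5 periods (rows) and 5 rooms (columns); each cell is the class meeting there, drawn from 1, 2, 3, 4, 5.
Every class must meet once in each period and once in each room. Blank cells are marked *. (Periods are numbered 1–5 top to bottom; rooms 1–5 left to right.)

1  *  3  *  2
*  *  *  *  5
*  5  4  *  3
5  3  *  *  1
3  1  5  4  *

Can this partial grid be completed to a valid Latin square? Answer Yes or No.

No

Period 5, room 5: period 5 together with room 5 already contain {1, 2, 3, 4, 5} — every symbol — so nothing can go there. The grid has no valid completion.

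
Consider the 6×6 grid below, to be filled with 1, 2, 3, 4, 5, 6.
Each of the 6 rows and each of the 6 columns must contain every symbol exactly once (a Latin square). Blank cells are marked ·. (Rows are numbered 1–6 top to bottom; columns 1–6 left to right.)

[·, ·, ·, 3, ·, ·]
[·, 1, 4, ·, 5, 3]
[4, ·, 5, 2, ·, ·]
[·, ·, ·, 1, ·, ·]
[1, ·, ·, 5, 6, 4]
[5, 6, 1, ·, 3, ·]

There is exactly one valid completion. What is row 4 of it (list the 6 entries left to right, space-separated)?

3 4 6 1 2 5

Row 2, column 4: row 2 has {1, 3, 4, 5} and column 4 has {1, 2, 3, 5}, leaving only 6.
Row 2, column 1: row 2 has {1, 3, 4, 5, 6} and column 1 has {1, 4, 5}, leaving only 2.
Row 1, column 1: row 1 has {3} and column 1 has {1, 2, 4, 5}, leaving only 6.
Row 4, column 1: row 4 has {1} and column 1 has {1, 2, 4, 5, 6}, leaving only 3.
Row 1, column 3: row 1 has {3, 6} and column 3 has {1, 4, 5}, leaving only 2.
Row 4, column 3: row 4 has {1, 3} and column 3 has {1, 2, 4, 5}, leaving only 6.
Row 3, column 2: row 3 has {2, 4, 5} and column 2 has {1, 6}, leaving only 3.
Row 3, column 5: row 3 has {2, 3, 4, 5} and column 5 has {3, 5, 6}, leaving only 1.
Row 1, column 5: row 1 has {2, 3, 6} and column 5 has {1, 3, 5, 6}, leaving only 4.
Row 4, column 5: row 4 has {1, 3, 6} and column 5 has {1, 3, 4, 5, 6}, leaving only 2.
Row 4, column 6: row 4 has {1, 2, 3, 6} and column 6 has {3, 4}, leaving only 5.
Row 4, column 2: row 4 has {1, 2, 3, 5, 6} and column 2 has {1, 3, 6}, leaving only 4.
So row 4 reads: 3 4 6 1 2 5.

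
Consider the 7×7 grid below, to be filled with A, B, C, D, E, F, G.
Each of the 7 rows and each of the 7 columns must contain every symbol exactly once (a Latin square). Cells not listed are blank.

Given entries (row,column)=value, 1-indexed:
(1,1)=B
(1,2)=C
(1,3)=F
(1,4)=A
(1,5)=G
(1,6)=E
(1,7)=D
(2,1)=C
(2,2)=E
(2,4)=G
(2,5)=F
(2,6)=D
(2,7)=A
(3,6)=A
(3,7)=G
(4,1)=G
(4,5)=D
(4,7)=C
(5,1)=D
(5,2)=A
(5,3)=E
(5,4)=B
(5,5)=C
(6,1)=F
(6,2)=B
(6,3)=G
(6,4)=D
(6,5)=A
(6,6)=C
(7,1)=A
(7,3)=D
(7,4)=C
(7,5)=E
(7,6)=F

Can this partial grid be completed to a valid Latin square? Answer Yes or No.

No row or column among the givens repeats a symbol, and propagating forced cells runs into no contradiction.
One valid completion exists (for instance, B C F A G E D / C E B G F D A / E D C F B A G / G F A E D B C / D A E B C G F / F B G D A C E / A G D C E F B).

Yes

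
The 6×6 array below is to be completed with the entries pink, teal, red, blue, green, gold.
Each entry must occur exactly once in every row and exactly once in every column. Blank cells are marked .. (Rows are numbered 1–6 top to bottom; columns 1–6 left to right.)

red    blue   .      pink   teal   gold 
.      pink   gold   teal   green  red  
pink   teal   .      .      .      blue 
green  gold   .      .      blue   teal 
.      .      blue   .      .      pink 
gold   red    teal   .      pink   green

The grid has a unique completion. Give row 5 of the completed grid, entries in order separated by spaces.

Row 5, column 1: row 5 has {pink, blue} and column 1 has {pink, red, green, gold}, leaving only teal.
Row 5, column 2: row 5 has {pink, teal, blue} and column 2 has {pink, teal, red, blue, gold}, leaving only green.
Row 1, column 3: row 1 has {pink, teal, red, blue, gold} and column 3 has {teal, blue, gold}, leaving only green.
Row 2, column 1: row 2 has {pink, teal, red, green, gold} and column 1 has {pink, teal, red, green, gold}, leaving only blue.
Row 3, column 3: row 3 has {pink, teal, blue} and column 3 has {teal, blue, green, gold}, leaving only red.
Row 3, column 5: row 3 has {pink, teal, red, blue} and column 5 has {pink, teal, blue, green}, leaving only gold.
Row 5, column 5: row 5 has {pink, teal, blue, green} and column 5 has {pink, teal, blue, green, gold}, leaving only red.
Row 5, column 4: row 5 has {pink, teal, red, blue, green} and column 4 has {pink, teal}, leaving only gold.
So row 5 reads: teal green blue gold red pink.

teal green blue gold red pink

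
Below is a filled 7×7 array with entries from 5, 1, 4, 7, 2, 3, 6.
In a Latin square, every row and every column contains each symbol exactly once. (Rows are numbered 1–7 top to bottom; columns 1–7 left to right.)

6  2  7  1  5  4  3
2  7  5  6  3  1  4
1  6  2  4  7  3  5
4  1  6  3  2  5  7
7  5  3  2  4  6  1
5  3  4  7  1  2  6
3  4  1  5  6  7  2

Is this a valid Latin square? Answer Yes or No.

Each row is a permutation of the 7 symbols, and so is each column.

Yes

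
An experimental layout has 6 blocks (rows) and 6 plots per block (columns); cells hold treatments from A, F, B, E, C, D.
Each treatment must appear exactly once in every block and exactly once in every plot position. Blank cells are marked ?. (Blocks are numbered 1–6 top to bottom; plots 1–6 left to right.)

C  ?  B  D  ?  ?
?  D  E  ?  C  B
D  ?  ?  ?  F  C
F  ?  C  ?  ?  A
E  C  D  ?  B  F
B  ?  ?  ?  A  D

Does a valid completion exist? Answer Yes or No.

No

Block 1, plot 5: block 1 has {B, C, D} and plot 5 has {A, F, B, C}, so it must be E.
Now block 1, plot 6: block 1 together with plot 6 already contain {A, F, B, E, C, D} — every symbol — so nothing can go there. The grid has no valid completion.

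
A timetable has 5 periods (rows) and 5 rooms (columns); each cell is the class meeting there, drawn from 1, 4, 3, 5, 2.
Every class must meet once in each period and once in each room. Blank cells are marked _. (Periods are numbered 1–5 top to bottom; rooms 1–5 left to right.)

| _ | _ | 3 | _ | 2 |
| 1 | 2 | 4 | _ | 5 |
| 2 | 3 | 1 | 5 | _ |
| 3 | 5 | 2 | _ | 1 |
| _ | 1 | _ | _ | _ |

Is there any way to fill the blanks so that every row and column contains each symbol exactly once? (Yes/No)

Yes

No period or room among the givens repeats a symbol, and propagating forced cells runs into no contradiction.
One valid completion exists (for instance, 5 4 3 1 2 / 1 2 4 3 5 / 2 3 1 5 4 / 3 5 2 4 1 / 4 1 5 2 3).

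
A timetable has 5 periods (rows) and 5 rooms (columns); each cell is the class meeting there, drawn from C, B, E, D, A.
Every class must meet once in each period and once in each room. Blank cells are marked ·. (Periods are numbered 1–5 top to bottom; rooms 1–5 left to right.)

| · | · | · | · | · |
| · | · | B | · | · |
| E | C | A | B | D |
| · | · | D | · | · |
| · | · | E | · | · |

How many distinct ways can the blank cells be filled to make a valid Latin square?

Period 1, room 1: eliminating its period and room leaves {C, B, D, A}.
Period 1, room 2: eliminating its period and room leaves {B, E, D, A}.
Period 1, room 3: eliminating its period and room leaves {C}.
Period 1, room 4: eliminating its period and room leaves {C, E, D, A}.
Period 1, room 5: eliminating its period and room leaves {C, B, E, A}.
Period 2, room 1: eliminating its period and room leaves {C, D, A}.
Period 2, room 2: eliminating its period and room leaves {E, D, A}.
Period 2, room 4: eliminating its period and room leaves {C, E, D, A}.
Period 2, room 5: eliminating its period and room leaves {C, E, A}.
Period 4, room 1: eliminating its period and room leaves {C, B, A}.
Period 4, room 2: eliminating its period and room leaves {B, E, A}.
Period 4, room 4: eliminating its period and room leaves {C, E, A}.
Period 4, room 5: eliminating its period and room leaves {C, B, E, A}.
Period 5, room 1: eliminating its period and room leaves {C, B, D, A}.
Period 5, room 2: eliminating its period and room leaves {B, D, A}.
Period 5, room 4: eliminating its period and room leaves {C, D, A}.
Period 5, room 5: eliminating its period and room leaves {C, B, A}.
Enumerating the assignments across these blanks that avoid any period or room repeat gives 56 completions.

56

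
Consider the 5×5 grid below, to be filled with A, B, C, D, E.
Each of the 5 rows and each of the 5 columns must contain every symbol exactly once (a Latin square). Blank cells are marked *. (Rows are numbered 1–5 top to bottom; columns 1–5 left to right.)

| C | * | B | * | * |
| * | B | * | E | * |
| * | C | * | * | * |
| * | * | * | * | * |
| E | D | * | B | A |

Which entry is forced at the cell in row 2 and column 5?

Row 5, column 3: row 5 has {A, B, D, E} and column 3 has {B}, leaving only C.
Row 2, column 5 is narrowed to {C, D}.
If it were D, then row 2, column 3 would be left with no valid symbol.
So row 2, column 5 must be C.

C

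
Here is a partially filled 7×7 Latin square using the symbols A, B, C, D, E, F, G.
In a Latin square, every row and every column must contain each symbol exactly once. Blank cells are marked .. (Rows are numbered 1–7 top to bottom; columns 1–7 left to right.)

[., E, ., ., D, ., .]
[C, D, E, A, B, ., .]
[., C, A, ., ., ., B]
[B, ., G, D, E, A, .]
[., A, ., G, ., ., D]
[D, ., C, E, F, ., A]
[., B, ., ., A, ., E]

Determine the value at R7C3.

Row 3, column 4: row 3 has {A, B, C} and column 4 has {A, D, E, G}, leaving only F.
Row 3, column 5: row 3 has {A, B, C, F} and column 5 has {A, B, D, E, F}, leaving only G.
Row 3, column 1: row 3 has {A, B, C, F, G} and column 1 has {B, C, D}, leaving only E.
Row 3, column 6: row 3 has {A, B, C, E, F, G} and column 6 has {A}, leaving only D.
Row 4, column 2: row 4 has {A, B, D, E, G} and column 2 has {A, B, C, D, E}, leaving only F.
Row 4, column 7: row 4 has {A, B, D, E, F, G} and column 7 has {A, B, D, E}, leaving only C.
Row 5, column 1: row 5 has {A, D, G} and column 1 has {B, C, D, E}, leaving only F.
Row 5, column 3: row 5 has {A, D, F, G} and column 3 has {A, C, E, G}, leaving only B.
Row 1, column 3: row 1 has {D, E} and column 3 has {A, B, C, E, G}, leaving only F.
Row 7 already has {A, B, E} and column 3 already has {A, B, C, E, F, G}, so row 7, column 3 must be D.

D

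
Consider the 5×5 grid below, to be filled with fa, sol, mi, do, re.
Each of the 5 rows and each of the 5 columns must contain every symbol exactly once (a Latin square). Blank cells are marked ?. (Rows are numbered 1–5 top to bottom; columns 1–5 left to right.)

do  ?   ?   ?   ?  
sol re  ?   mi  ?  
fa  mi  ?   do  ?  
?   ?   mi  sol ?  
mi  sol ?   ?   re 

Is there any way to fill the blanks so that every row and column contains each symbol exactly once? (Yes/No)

No row or column among the givens repeats a symbol, and propagating forced cells runs into no contradiction.
One valid completion exists (for instance, do fa sol re mi / sol re fa mi do / fa mi re do sol / re do mi sol fa / mi sol do fa re).

Yes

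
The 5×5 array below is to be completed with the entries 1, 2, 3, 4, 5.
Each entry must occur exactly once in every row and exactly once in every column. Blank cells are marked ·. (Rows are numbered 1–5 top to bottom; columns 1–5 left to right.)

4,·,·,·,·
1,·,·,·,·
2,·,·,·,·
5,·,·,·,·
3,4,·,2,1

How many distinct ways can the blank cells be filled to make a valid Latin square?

Row 1, column 2: eliminating its row and column leaves {1, 2, 3, 5}.
Row 1, column 3: eliminating its row and column leaves {1, 2, 3, 5}.
Row 1, column 4: eliminating its row and column leaves {1, 3, 5}.
Row 1, column 5: eliminating its row and column leaves {2, 3, 5}.
Row 2, column 2: eliminating its row and column leaves {2, 3, 5}.
Row 2, column 3: eliminating its row and column leaves {2, 3, 4, 5}.
Row 2, column 4: eliminating its row and column leaves {3, 4, 5}.
Row 2, column 5: eliminating its row and column leaves {2, 3, 4, 5}.
Row 3, column 2: eliminating its row and column leaves {1, 3, 5}.
Row 3, column 3: eliminating its row and column leaves {1, 3, 4, 5}.
Row 3, column 4: eliminating its row and column leaves {1, 3, 4, 5}.
Row 3, column 5: eliminating its row and column leaves {3, 4, 5}.
Row 4, column 2: eliminating its row and column leaves {1, 2, 3}.
Row 4, column 3: eliminating its row and column leaves {1, 2, 3, 4}.
Row 4, column 4: eliminating its row and column leaves {1, 3, 4}.
Row 4, column 5: eliminating its row and column leaves {2, 3, 4}.
Row 5, column 3: eliminating its row and column leaves {5}.
Enumerating the assignments across these blanks that avoid any row or column repeat gives 56 completions.

56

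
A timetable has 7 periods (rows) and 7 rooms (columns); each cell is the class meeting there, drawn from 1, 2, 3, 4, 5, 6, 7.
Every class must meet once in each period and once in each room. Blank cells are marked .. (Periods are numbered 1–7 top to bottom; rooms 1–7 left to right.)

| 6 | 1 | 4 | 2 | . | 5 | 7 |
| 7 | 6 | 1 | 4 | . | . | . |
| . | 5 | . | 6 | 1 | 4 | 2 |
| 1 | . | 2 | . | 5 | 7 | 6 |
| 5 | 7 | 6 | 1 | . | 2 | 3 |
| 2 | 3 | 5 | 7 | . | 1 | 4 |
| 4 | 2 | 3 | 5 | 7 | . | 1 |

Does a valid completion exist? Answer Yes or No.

Yes

No period or room among the givens repeats a symbol, and propagating forced cells runs into no contradiction.
One valid completion exists (for instance, 6 1 4 2 3 5 7 / 7 6 1 4 2 3 5 / 3 5 7 6 1 4 2 / 1 4 2 3 5 7 6 / 5 7 6 1 4 2 3 / 2 3 5 7 6 1 4 / 4 2 3 5 7 6 1).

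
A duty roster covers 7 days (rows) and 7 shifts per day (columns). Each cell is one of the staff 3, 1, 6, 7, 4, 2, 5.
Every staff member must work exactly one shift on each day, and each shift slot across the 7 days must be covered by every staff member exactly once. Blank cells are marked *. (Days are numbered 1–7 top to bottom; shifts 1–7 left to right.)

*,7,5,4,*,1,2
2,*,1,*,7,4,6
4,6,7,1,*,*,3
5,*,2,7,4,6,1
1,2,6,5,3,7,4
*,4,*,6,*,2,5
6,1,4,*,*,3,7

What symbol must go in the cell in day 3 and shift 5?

2

Day 1, shift 1: day 1 has {1, 7, 4, 2, 5} and shift 1 has {1, 6, 4, 2, 5}, leaving only 3.
Day 1, shift 5: day 1 has {3, 1, 7, 4, 2, 5} and shift 5 has {3, 7, 4}, leaving only 6.
Day 2, shift 4: day 2 has {1, 6, 7, 4, 2} and shift 4 has {1, 6, 7, 4, 5}, leaving only 3.
Day 2, shift 2: day 2 has {3, 1, 6, 7, 4, 2} and shift 2 has {1, 6, 7, 4, 2}, leaving only 5.
Day 3, shift 6: day 3 has {3, 1, 6, 7, 4} and shift 6 has {3, 1, 6, 7, 4, 2}, leaving only 5.
Day 3 already has {3, 1, 6, 7, 4, 5} and shift 5 already has {3, 6, 7, 4}, so day 3, shift 5 must be 2.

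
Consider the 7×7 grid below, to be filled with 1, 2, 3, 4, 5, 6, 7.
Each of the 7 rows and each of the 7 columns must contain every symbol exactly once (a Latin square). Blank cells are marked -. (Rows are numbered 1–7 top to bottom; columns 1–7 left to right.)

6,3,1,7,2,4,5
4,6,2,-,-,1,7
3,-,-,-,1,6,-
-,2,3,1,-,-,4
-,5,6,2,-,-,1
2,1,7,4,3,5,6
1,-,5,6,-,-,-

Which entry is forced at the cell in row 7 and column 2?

Row 2, column 5: row 2 has {1, 2, 4, 6, 7} and column 5 has {1, 2, 3}, leaving only 5.
Row 2, column 4: row 2 has {1, 2, 4, 5, 6, 7} and column 4 has {1, 2, 4, 6, 7}, leaving only 3.
Row 3, column 3: row 3 has {1, 3, 6} and column 3 has {1, 2, 3, 5, 6, 7}, leaving only 4.
Row 3, column 2: row 3 has {1, 3, 4, 6} and column 2 has {1, 2, 3, 5, 6}, leaving only 7.
Row 7 already has {1, 5, 6} and column 2 already has {1, 2, 3, 5, 6, 7}, so row 7, column 2 must be 4.

4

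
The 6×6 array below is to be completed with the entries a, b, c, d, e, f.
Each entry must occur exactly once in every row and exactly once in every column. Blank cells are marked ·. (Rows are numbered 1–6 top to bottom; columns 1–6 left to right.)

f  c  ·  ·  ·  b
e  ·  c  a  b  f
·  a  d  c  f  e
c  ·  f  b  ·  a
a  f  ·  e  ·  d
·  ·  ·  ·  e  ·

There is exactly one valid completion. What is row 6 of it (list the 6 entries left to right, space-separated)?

d b a f e c

Row 6, column 6: row 6 has {e} and column 6 has {a, b, d, e, f}, leaving only c.
Row 1, column 4: row 1 has {b, c, f} and column 4 has {a, b, c, e}, leaving only d.
Row 6, column 4: row 6 has {c, e} and column 4 has {a, b, c, d, e}, leaving only f.
Row 1, column 5: row 1 has {b, c, d, f} and column 5 has {b, e, f}, leaving only a.
Row 1, column 3: row 1 has {a, b, c, d, f} and column 3 has {c, d, f}, leaving only e.
Row 2, column 2: row 2 has {a, b, c, e, f} and column 2 has {a, c, f}, leaving only d.
Row 6, column 2: row 6 has {c, e, f} and column 2 has {a, c, d, f}, leaving only b.
Row 6, column 1: row 6 has {b, c, e, f} and column 1 has {a, c, e, f}, leaving only d.
Row 6, column 3: row 6 has {b, c, d, e, f} and column 3 has {c, d, e, f}, leaving only a.
So row 6 reads: d b a f e c.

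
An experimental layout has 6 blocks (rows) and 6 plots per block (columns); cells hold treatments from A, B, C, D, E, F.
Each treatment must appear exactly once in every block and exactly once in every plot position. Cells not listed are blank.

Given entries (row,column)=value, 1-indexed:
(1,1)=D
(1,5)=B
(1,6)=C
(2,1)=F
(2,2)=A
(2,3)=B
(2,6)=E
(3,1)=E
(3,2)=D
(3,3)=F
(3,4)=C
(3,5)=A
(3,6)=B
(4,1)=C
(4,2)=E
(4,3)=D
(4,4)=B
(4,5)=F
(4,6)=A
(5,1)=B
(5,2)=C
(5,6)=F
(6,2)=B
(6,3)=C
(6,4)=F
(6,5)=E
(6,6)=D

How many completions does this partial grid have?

2

Block 1, plot 2: eliminating its block and plot leaves {F}.
Block 1, plot 3: eliminating its block and plot leaves {A, E}.
Block 1, plot 4: eliminating its block and plot leaves {A, E}.
Block 2, plot 4: eliminating its block and plot leaves {D}.
Block 2, plot 5: eliminating its block and plot leaves {C, D}.
Block 5, plot 3: eliminating its block and plot leaves {A, E}.
Block 5, plot 4: eliminating its block and plot leaves {A, D, E}.
Block 5, plot 5: eliminating its block and plot leaves {D}.
Block 6, plot 1: eliminating its block and plot leaves {A}.
Enumerating the assignments across these blanks that avoid any block or plot repeat gives 2 completions.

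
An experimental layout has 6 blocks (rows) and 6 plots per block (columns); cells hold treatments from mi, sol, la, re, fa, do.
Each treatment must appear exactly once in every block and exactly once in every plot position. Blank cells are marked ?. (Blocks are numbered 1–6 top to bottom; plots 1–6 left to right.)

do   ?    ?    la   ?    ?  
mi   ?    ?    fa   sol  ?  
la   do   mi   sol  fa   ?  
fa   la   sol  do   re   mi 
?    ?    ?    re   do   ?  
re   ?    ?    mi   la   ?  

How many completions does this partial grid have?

Block 1, plot 2: eliminating its block and plot leaves {mi, sol, re, fa}.
Block 1, plot 3: eliminating its block and plot leaves {re, fa}.
Block 1, plot 5: eliminating its block and plot leaves {mi}.
Block 1, plot 6: eliminating its block and plot leaves {sol, re, fa}.
Block 2, plot 2: eliminating its block and plot leaves {re}.
Block 2, plot 3: eliminating its block and plot leaves {la, re, do}.
Block 2, plot 6: eliminating its block and plot leaves {la, re, do}.
Block 3, plot 6: eliminating its block and plot leaves {re}.
Block 5, plot 1: eliminating its block and plot leaves {sol}.
Block 5, plot 2: eliminating its block and plot leaves {mi, sol, fa}.
Block 5, plot 3: eliminating its block and plot leaves {la, fa}.
Block 5, plot 6: eliminating its block and plot leaves {sol, la, fa}.
Block 6, plot 2: eliminating its block and plot leaves {sol, fa}.
Block 6, plot 3: eliminating its block and plot leaves {fa, do}.
Block 6, plot 6: eliminating its block and plot leaves {sol, fa, do}.
Enumerating the assignments across these blanks that avoid any block or plot repeat gives 3 completions.

3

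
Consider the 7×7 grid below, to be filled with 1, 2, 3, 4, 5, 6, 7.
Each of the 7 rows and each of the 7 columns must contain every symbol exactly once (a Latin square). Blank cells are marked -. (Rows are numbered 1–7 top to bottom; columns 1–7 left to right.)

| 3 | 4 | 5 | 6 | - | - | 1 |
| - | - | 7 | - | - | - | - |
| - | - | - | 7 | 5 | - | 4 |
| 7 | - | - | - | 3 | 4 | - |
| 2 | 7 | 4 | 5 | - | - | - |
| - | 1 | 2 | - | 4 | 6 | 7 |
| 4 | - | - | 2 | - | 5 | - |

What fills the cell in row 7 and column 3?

Row 4, column 4: row 4 has {3, 4, 7} and column 4 has {2, 5, 6, 7}, leaving only 1.
Row 4, column 3: row 4 has {1, 3, 4, 7} and column 3 has {2, 4, 5, 7}, leaving only 6.
Row 6, column 1: row 6 has {1, 2, 4, 6, 7} and column 1 has {2, 3, 4, 7}, leaving only 5.
Row 6, column 4: row 6 has {1, 2, 4, 5, 6, 7} and column 4 has {1, 2, 5, 6, 7}, leaving only 3.
Row 2, column 4: row 2 has {7} and column 4 has {1, 2, 3, 5, 6, 7}, leaving only 4.
Row 7, column 3 is narrowed to {1, 3}.
If it were 3, then row 7, column 7 would be left with no valid symbol.
So row 7, column 3 must be 1.

1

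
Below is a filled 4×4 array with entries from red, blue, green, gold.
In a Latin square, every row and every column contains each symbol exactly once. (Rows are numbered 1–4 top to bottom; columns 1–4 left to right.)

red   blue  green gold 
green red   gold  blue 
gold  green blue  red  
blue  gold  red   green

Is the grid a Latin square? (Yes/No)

Yes

Each row is a permutation of the 4 symbols, and so is each column.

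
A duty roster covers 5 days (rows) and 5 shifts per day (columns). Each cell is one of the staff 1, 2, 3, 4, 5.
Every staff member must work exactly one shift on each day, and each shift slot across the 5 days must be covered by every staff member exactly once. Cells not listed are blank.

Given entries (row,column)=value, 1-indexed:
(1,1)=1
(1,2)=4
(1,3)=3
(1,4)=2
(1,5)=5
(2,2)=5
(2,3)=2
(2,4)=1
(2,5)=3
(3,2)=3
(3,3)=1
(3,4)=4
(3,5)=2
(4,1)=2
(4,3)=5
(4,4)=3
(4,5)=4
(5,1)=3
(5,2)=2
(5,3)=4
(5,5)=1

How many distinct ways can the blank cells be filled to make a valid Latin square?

1

Day 2, shift 1: eliminating its day and shift leaves {4}.
Day 3, shift 1: eliminating its day and shift leaves {5}.
Day 4, shift 2: eliminating its day and shift leaves {1}.
Day 5, shift 4: eliminating its day and shift leaves {5}.
Only one assignment across all blanks avoids any day or shift repeat, giving 1 completion.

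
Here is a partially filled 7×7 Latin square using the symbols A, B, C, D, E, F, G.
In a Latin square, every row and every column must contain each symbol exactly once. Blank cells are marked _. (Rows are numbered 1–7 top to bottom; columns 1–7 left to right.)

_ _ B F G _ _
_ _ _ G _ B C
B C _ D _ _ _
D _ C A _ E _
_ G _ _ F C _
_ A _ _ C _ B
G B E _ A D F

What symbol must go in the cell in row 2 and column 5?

D

Row 1, column 6: row 1 has {B, F, G} and column 6 has {B, C, D, E}, leaving only A.
Row 3, column 5: row 3 has {B, C, D} and column 5 has {A, C, F, G}, leaving only E.
Row 2 already has {B, C, G} and column 5 already has {A, C, E, F, G}, so row 2, column 5 must be D.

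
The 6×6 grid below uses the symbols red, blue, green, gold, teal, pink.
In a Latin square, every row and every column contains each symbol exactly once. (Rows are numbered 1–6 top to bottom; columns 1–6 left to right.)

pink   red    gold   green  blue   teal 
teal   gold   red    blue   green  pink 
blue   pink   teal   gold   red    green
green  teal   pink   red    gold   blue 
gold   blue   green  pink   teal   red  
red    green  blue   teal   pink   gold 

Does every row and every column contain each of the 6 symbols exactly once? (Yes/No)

Yes

Each row is a permutation of the 6 symbols, and so is each column.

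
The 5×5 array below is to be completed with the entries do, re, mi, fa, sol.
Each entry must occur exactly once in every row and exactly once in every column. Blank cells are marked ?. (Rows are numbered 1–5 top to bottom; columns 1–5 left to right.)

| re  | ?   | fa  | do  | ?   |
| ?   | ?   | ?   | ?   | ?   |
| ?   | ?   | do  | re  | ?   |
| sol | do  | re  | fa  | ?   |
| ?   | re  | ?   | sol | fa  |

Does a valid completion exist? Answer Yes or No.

No

Row 2, column 4: row 2 has {} and column 4 has {do, re, fa, sol}, so it must be mi.
Row 2, column 3: row 2 has {mi} and column 3 has {do, re, fa}, so it must be sol.
Row 2, column 2: row 2 has {mi, sol} and column 2 has {do, re}, so it must be fa.
Row 2, column 1: row 2 has {mi, fa, sol} and column 1 has {re, sol}, so it must be do.
Row 2, column 5: row 2 has {do, mi, fa, sol} and column 5 has {fa}, so it must be re.
Row 4, column 5: row 4 has {do, re, fa, sol} and column 5 has {re, fa}, so it must be mi.
Row 1, column 5: row 1 has {do, re, fa} and column 5 has {re, mi, fa}, so it must be sol.
Now row 3, column 5: row 3 together with column 5 already contain {do, re, mi, fa, sol} — every symbol — so nothing can go there. The grid has no valid completion.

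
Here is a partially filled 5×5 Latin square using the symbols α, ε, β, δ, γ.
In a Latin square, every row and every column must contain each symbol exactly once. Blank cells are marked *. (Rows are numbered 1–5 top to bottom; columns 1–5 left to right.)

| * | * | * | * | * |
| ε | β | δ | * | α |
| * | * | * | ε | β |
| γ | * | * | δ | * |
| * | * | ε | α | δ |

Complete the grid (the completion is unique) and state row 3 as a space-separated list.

α δ γ ε β

Row 2, column 4: row 2 has {α, ε, β, δ} and column 4 has {α, ε, δ}, leaving only γ.
Row 1, column 4: row 1 has {} and column 4 has {α, ε, δ, γ}, leaving only β.
Row 4, column 5: row 4 has {δ, γ} and column 5 has {α, β, δ}, leaving only ε.
Row 1, column 5: row 1 has {β} and column 5 has {α, ε, β, δ}, leaving only γ.
Row 1, column 3: row 1 has {β, γ} and column 3 has {ε, δ}, leaving only α.
Row 3, column 3: row 3 has {ε, β} and column 3 has {α, ε, δ}, leaving only γ.
Row 1, column 1: row 1 has {α, β, γ} and column 1 has {ε, γ}, leaving only δ.
Row 3, column 1: row 3 has {ε, β, γ} and column 1 has {ε, δ, γ}, leaving only α.
Row 3, column 2: row 3 has {α, ε, β, γ} and column 2 has {β}, leaving only δ.
So row 3 reads: α δ γ ε β.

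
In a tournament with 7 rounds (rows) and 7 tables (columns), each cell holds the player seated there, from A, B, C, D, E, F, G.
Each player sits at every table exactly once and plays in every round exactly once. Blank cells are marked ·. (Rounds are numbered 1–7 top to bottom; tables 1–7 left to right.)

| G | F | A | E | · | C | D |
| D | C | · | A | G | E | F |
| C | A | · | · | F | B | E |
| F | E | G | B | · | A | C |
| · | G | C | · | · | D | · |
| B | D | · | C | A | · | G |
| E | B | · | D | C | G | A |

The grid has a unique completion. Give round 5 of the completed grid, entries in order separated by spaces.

Round 5, table 1: round 5 has {C, D, G} and table 1 has {B, C, D, E, F, G}, leaving only A.
Round 5, table 4: round 5 has {A, C, D, G} and table 4 has {A, B, C, D, E}, leaving only F.
Round 5, table 7: round 5 has {A, C, D, F, G} and table 7 has {A, C, D, E, F, G}, leaving only B.
Round 5, table 5: round 5 has {A, B, C, D, F, G} and table 5 has {A, C, F, G}, leaving only E.
So round 5 reads: A G C F E D B.

A G C F E D B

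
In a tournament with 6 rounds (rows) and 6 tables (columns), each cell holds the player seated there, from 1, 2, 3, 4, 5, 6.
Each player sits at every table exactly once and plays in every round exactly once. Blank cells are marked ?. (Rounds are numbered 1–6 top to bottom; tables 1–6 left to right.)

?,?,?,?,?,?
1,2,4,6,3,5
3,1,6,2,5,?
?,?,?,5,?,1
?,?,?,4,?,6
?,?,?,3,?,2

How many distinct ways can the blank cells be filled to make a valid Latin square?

Round 1, table 1: eliminating its round and table leaves {2, 4, 5, 6}.
Round 1, table 2: eliminating its round and table leaves {3, 4, 5, 6}.
Round 1, table 3: eliminating its round and table leaves {1, 2, 3, 5}.
Round 1, table 4: eliminating its round and table leaves {1}.
Round 1, table 5: eliminating its round and table leaves {1, 2, 4, 6}.
Round 1, table 6: eliminating its round and table leaves {3, 4}.
Round 3, table 6: eliminating its round and table leaves {4}.
Round 4, table 1: eliminating its round and table leaves {2, 4, 6}.
Round 4, table 2: eliminating its round and table leaves {3, 4, 6}.
Round 4, table 3: eliminating its round and table leaves {2, 3}.
Round 4, table 5: eliminating its round and table leaves {2, 4, 6}.
Round 5, table 1: eliminating its round and table leaves {2, 5}.
Round 5, table 2: eliminating its round and table leaves {3, 5}.
Round 5, table 3: eliminating its round and table leaves {1, 2, 3, 5}.
Round 5, table 5: eliminating its round and table leaves {1, 2}.
Round 6, table 1: eliminating its round and table leaves {4, 5, 6}.
Round 6, table 2: eliminating its round and table leaves {4, 5, 6}.
Round 6, table 3: eliminating its round and table leaves {1, 5}.
Round 6, table 5: eliminating its round and table leaves {1, 4, 6}.
Enumerating the assignments across these blanks that avoid any round or table repeat gives 12 completions.

12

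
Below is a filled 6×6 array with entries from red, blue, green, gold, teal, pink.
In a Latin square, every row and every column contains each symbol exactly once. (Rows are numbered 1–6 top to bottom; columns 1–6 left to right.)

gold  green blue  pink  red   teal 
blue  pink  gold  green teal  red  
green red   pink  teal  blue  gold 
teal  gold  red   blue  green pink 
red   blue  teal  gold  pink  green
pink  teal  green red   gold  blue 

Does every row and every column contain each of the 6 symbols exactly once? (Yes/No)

Yes

Each row is a permutation of the 6 symbols, and so is each column.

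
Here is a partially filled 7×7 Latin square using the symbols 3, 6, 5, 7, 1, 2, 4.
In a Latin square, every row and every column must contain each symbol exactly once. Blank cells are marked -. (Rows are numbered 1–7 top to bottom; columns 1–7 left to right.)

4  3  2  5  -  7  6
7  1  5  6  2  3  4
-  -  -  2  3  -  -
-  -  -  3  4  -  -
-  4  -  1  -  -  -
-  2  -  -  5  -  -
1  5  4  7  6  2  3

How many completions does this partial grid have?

Row 1, column 5: eliminating its row and column leaves {1}.
Row 3, column 1: eliminating its row and column leaves {6, 5}.
Row 3, column 2: eliminating its row and column leaves {6, 7}.
Row 3, column 3: eliminating its row and column leaves {6, 7, 1}.
Row 3, column 6: eliminating its row and column leaves {6, 5, 1, 4}.
Row 3, column 7: eliminating its row and column leaves {5, 7, 1}.
Row 4, column 1: eliminating its row and column leaves {6, 5, 2}.
Row 4, column 2: eliminating its row and column leaves {6, 7}.
Row 4, column 3: eliminating its row and column leaves {6, 7, 1}.
Row 4, column 6: eliminating its row and column leaves {6, 5, 1}.
Row 4, column 7: eliminating its row and column leaves {5, 7, 1, 2}.
Row 5, column 1: eliminating its row and column leaves {3, 6, 5, 2}.
Row 5, column 3: eliminating its row and column leaves {3, 6, 7}.
Row 5, column 5: eliminating its row and column leaves {7}.
Row 5, column 6: eliminating its row and column leaves {6, 5}.
Row 5, column 7: eliminating its row and column leaves {5, 7, 2}.
Row 6, column 1: eliminating its row and column leaves {3, 6}.
Row 6, column 3: eliminating its row and column leaves {3, 6, 7, 1}.
Row 6, column 4: eliminating its row and column leaves {4}.
Row 6, column 6: eliminating its row and column leaves {6, 1, 4}.
Row 6, column 7: eliminating its row and column leaves {7, 1}.
Enumerating the assignments across these blanks that avoid any row or column repeat gives 7 completions.

7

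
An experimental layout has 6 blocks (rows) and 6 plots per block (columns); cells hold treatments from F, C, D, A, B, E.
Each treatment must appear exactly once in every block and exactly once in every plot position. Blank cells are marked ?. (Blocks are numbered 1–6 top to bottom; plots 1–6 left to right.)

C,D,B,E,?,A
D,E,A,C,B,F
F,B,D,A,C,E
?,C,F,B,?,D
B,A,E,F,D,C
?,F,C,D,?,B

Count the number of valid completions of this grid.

2

Block 1, plot 5: eliminating its block and plot leaves {F}.
Block 4, plot 1: eliminating its block and plot leaves {A, E}.
Block 4, plot 5: eliminating its block and plot leaves {A, E}.
Block 6, plot 1: eliminating its block and plot leaves {A, E}.
Block 6, plot 5: eliminating its block and plot leaves {A, E}.
Enumerating the assignments across these blanks that avoid any block or plot repeat gives 2 completions.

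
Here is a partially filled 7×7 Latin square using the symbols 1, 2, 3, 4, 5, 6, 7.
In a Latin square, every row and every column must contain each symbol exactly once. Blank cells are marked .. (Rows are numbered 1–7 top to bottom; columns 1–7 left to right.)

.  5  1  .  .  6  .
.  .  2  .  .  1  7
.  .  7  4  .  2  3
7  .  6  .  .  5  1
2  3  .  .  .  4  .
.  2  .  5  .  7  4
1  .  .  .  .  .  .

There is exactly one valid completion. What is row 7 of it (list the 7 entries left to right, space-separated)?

1 7 4 6 2 3 5

Row 7, column 6: row 7 has {1} and column 6 has {1, 2, 4, 5, 6, 7}, leaving only 3.
Row 1, column 7: row 1 has {1, 5, 6} and column 7 has {1, 3, 4, 7}, leaving only 2.
Row 4, column 2: row 4 has {1, 5, 6, 7} and column 2 has {2, 3, 5}, leaving only 4.
Row 2, column 2: row 2 has {1, 2, 7} and column 2 has {2, 3, 4, 5}, leaving only 6.
Row 7, column 2: row 7 has {1, 3} and column 2 has {2, 3, 4, 5, 6}, leaving only 7.
Row 2, column 4: row 2 has {1, 2, 6, 7} and column 4 has {4, 5}, leaving only 3.
Row 1, column 4: row 1 has {1, 2, 5, 6} and column 4 has {3, 4, 5}, leaving only 7.
Row 3, column 2: row 3 has {2, 3, 4, 7} and column 2 has {2, 3, 4, 5, 6, 7}, leaving only 1.
Row 4, column 4: row 4 has {1, 4, 5, 6, 7} and column 4 has {3, 4, 5, 7}, leaving only 2.
Row 7, column 4: row 7 has {1, 3, 7} and column 4 has {2, 3, 4, 5, 7}, leaving only 6.
Row 7, column 7: row 7 has {1, 3, 6, 7} and column 7 has {1, 2, 3, 4, 7}, leaving only 5.
Row 7, column 3: row 7 has {1, 3, 5, 6, 7} and column 3 has {1, 2, 6, 7}, leaving only 4.
Row 7, column 5: row 7 has {1, 3, 4, 5, 6, 7} and column 5 has {}, leaving only 2.
So row 7 reads: 1 7 4 6 2 3 5.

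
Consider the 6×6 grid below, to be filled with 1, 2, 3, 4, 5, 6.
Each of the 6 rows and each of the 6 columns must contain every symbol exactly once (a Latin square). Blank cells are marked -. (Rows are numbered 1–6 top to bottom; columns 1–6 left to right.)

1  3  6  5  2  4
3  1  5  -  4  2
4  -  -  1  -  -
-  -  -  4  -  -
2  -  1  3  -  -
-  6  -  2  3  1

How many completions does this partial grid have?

3

Row 2, column 4: eliminating its row and column leaves {6}.
Row 3, column 2: eliminating its row and column leaves {2, 5}.
Row 3, column 3: eliminating its row and column leaves {2, 3}.
Row 3, column 5: eliminating its row and column leaves {5, 6}.
Row 3, column 6: eliminating its row and column leaves {3, 5, 6}.
Row 4, column 1: eliminating its row and column leaves {5, 6}.
Row 4, column 2: eliminating its row and column leaves {2, 5}.
Row 4, column 3: eliminating its row and column leaves {2, 3}.
Row 4, column 5: eliminating its row and column leaves {1, 5, 6}.
Row 4, column 6: eliminating its row and column leaves {3, 5, 6}.
Row 5, column 2: eliminating its row and column leaves {4, 5}.
Row 5, column 5: eliminating its row and column leaves {5, 6}.
Row 5, column 6: eliminating its row and column leaves {5, 6}.
Row 6, column 1: eliminating its row and column leaves {5}.
Row 6, column 3: eliminating its row and column leaves {4}.
Enumerating the assignments across these blanks that avoid any row or column repeat gives 3 completions.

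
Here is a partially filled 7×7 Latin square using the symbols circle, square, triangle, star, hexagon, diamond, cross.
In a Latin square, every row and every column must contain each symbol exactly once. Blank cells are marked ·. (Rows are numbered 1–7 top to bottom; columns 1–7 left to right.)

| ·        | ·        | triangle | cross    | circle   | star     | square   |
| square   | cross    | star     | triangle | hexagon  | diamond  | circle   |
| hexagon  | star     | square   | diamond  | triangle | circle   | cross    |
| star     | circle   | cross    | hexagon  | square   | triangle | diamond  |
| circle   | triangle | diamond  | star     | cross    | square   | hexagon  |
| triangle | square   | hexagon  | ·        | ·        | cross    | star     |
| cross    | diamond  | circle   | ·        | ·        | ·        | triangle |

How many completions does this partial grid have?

1

Row 1, column 1: eliminating its row and column leaves {diamond}.
Row 1, column 2: eliminating its row and column leaves {hexagon}.
Row 6, column 4: eliminating its row and column leaves {circle}.
Row 6, column 5: eliminating its row and column leaves {diamond}.
Row 7, column 4: eliminating its row and column leaves {square}.
Row 7, column 5: eliminating its row and column leaves {star}.
Row 7, column 6: eliminating its row and column leaves {hexagon}.
Only one assignment across all blanks avoids any row or column repeat, giving 1 completion.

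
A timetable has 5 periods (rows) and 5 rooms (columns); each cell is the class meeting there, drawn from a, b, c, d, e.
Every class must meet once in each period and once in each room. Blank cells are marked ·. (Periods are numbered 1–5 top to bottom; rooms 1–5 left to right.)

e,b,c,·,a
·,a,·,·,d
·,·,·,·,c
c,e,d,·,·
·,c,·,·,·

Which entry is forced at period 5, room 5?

Period 1, room 4: period 1 has {a, b, c, e} and room 4 has {}, leaving only d.
Period 2, room 1: period 2 has {a, d} and room 1 has {c, e}, leaving only b.
Period 2, room 3: period 2 has {a, b, d} and room 3 has {c, d}, leaving only e.
Period 2, room 4: period 2 has {a, b, d, e} and room 4 has {d}, leaving only c.
Period 3, room 2: period 3 has {c} and room 2 has {a, b, c, e}, leaving only d.
Period 3, room 1: period 3 has {c, d} and room 1 has {b, c, e}, leaving only a.
Period 3, room 3: period 3 has {a, c, d} and room 3 has {c, d, e}, leaving only b.
Period 3, room 4: period 3 has {a, b, c, d} and room 4 has {c, d}, leaving only e.
Period 4, room 5: period 4 has {c, d, e} and room 5 has {a, c, d}, leaving only b.
Period 5 already has {c} and room 5 already has {a, b, c, d}, so period 5, room 5 must be e.

e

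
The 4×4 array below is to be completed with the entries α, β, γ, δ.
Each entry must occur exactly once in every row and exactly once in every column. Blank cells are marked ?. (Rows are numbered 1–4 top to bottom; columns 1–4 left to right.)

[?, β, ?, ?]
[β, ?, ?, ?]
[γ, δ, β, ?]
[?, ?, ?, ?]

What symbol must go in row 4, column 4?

β

Row 3, column 4: row 3 has {β, γ, δ} and column 4 has {}, leaving only α.
Row 4, column 4 is narrowed to {β, γ, δ}.
If it were γ, then row 2, column 4 would be left with no valid symbol.
If it were δ, then row 2, column 4 would be left with no valid symbol.
So row 4, column 4 must be β.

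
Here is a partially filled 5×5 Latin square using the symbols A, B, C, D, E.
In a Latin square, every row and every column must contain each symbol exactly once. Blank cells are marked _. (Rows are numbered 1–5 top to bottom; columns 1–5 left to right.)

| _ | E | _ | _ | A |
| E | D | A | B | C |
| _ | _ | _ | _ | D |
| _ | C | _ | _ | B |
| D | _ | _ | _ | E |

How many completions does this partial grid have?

3

Row 1, column 1: eliminating its row and column leaves {B, C}.
Row 1, column 3: eliminating its row and column leaves {B, C, D}.
Row 1, column 4: eliminating its row and column leaves {C, D}.
Row 3, column 1: eliminating its row and column leaves {A, B, C}.
Row 3, column 2: eliminating its row and column leaves {A, B}.
Row 3, column 3: eliminating its row and column leaves {B, C, E}.
Row 3, column 4: eliminating its row and column leaves {A, C, E}.
Row 4, column 1: eliminating its row and column leaves {A}.
Row 4, column 3: eliminating its row and column leaves {D, E}.
Row 4, column 4: eliminating its row and column leaves {A, D, E}.
Row 5, column 2: eliminating its row and column leaves {A, B}.
Row 5, column 3: eliminating its row and column leaves {B, C}.
Row 5, column 4: eliminating its row and column leaves {A, C}.
Enumerating the assignments across these blanks that avoid any row or column repeat gives 3 completions.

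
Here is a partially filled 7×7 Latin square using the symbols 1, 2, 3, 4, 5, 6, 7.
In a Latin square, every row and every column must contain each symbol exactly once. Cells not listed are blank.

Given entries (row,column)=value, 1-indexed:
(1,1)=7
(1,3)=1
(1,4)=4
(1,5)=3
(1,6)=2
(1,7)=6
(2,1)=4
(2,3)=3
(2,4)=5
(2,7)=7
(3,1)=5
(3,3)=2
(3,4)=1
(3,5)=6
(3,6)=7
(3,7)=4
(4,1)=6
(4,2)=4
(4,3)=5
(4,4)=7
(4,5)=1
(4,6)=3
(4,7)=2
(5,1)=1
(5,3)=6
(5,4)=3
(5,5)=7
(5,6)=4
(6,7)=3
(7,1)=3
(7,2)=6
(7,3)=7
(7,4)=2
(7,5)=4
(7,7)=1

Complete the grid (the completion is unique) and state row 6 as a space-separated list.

Row 6, column 1: row 6 has {3} and column 1 has {1, 3, 4, 5, 6, 7}, leaving only 2.
Row 6, column 3: row 6 has {2, 3} and column 3 has {1, 2, 3, 5, 6, 7}, leaving only 4.
Row 6, column 4: row 6 has {2, 3, 4} and column 4 has {1, 2, 3, 4, 5, 7}, leaving only 6.
Row 6, column 5: row 6 has {2, 3, 4, 6} and column 5 has {1, 3, 4, 6, 7}, leaving only 5.
Row 6, column 6: row 6 has {2, 3, 4, 5, 6} and column 6 has {2, 3, 4, 7}, leaving only 1.
Row 6, column 2: row 6 has {1, 2, 3, 4, 5, 6} and column 2 has {4, 6}, leaving only 7.
So row 6 reads: 2 7 4 6 5 1 3.

2 7 4 6 5 1 3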